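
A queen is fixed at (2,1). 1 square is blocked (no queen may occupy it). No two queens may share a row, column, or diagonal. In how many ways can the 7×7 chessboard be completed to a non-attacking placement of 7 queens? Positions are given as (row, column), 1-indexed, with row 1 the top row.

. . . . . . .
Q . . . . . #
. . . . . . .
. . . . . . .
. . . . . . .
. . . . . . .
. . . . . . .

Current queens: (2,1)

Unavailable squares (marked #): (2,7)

Branch on row 1: col 3 → 2; col 4 → 2; col 5 → 2; col 6 → 1; col 7 → 0.
Sum: 2 + 2 + 2 + 1 + 0 = 7.

7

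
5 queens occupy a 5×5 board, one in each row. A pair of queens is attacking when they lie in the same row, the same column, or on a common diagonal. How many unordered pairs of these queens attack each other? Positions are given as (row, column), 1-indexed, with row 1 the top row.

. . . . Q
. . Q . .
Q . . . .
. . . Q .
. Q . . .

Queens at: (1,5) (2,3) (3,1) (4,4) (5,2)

0

All columns are distinct and no two queens satisfy |Δrow| = |Δcol|, so no pair attacks.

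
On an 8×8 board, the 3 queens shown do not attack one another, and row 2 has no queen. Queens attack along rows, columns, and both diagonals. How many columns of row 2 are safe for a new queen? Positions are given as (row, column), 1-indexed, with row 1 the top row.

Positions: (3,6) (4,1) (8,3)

3

(3,6) attacks row 2 at column 6 and diagonals 5, 7.
(4,1) attacks row 2 at column 1 and diagonals 3.
(8,3) attacks row 2 at column 3.
Attacked columns: {1, 3, 5, 6, 7}. Safe: {2, 4, 8}.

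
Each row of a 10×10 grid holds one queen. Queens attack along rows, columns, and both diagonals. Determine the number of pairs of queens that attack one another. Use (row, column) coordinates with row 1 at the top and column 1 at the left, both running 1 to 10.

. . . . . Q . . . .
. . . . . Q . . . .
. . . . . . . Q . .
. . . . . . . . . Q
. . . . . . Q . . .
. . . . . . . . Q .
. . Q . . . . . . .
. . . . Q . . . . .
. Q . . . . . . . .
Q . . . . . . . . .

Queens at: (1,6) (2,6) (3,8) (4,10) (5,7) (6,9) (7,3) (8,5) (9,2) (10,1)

5

Same column: (1,6)–(2,6) (column 6).
Same diagonal: (1,6)–(3,8) (|1−3| = |6−8| = 2); (3,8)–(9,2) (|3−9| = |8−2| = 6); (3,8)–(10,1) (|3−10| = |8−1| = 7); (9,2)–(10,1) (|9−10| = |2−1| = 1).
Total attacking pairs: 5.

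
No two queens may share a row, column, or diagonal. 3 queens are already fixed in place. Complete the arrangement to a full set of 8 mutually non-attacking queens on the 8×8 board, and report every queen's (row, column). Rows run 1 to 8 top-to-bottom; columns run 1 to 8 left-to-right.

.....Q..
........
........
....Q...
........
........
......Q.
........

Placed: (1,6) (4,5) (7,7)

(1,6) (2,4) (3,1) (4,5) (5,8) (6,2) (7,7) (8,3)

Row 2: attacked by (1,6)→{5,6,7}; (4,5)→{3,5,7}; (7,7)→{2,7}. Safe: 1, 4, 8. Place at column 4.
Row 3: attacked by (1,6)→{4,6,8}; (2,4)→{3,4,5}; (4,5)→{4,5,6}; (7,7)→{3,7}. Safe: 1, 2. Place at column 1.
Row 5: attacked by (1,6)→{2,6}; (2,4)→{1,4,7}; (3,1)→{1,3}; (4,5)→{4,5,6}; (7,7)→{5,7}. Safe: 8. Place at column 8.
Row 6: attacked by (1,6)→{1,6}; (2,4)→{4,8}; (3,1)→{1,4}; (4,5)→{3,5,7}; (5,8)→{7,8}; (7,7)→{6,7,8}. Safe: 2. Place at column 2.
Row 8: attacked by (1,6)→{6}; (2,4)→{4}; (3,1)→{1,6}; (4,5)→{1,5}; (5,8)→{5,8}; (6,2)→{2,4}; (7,7)→{6,7,8}. Safe: 3. Place at column 3.
Columns [6, 4, 1, 5, 8, 2, 7, 3], r−c [-5, -2, 2, -1, -3, 4, 0, 5], r+c [7, 6, 4, 9, 13, 8, 14, 11] are all distinct, so no two queens attack.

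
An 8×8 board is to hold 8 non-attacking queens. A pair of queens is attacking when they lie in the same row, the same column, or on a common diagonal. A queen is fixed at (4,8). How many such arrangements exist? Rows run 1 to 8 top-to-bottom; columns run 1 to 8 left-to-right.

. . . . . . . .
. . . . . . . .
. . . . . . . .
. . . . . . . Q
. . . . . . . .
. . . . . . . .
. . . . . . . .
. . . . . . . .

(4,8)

18

Branch on row 1: col 1 → 1; col 2 → 2; col 3 → 4; col 4 → 5; col 6 → 4; col 7 → 2.
Sum: 1 + 2 + 4 + 5 + 4 + 2 = 18.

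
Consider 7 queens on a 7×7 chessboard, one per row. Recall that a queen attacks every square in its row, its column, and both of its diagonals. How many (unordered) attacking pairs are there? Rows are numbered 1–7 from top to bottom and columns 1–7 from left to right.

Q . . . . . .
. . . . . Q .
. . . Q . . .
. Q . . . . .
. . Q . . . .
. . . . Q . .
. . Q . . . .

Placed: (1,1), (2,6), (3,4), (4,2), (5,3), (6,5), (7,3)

3

Same column: (5,3)–(7,3) (column 3).
Same diagonal: (2,6)–(5,3) (|2−5| = |6−3| = 3); (4,2)–(5,3) (|4−5| = |2−3| = 1).
Total attacking pairs: 3.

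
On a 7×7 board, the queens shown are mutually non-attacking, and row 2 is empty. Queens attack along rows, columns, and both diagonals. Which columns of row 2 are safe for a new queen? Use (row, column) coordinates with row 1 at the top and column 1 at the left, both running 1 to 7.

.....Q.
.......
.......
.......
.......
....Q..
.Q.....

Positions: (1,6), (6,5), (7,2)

(1,6) attacks row 2 at column 6 and diagonals 5, 7.
(6,5) attacks row 2 at column 5 and diagonals 1.
(7,2) attacks row 2 at column 2 and diagonals 7.
Attacked columns: {1, 2, 5, 6, 7}. Safe: {3, 4}.

columns 3, 4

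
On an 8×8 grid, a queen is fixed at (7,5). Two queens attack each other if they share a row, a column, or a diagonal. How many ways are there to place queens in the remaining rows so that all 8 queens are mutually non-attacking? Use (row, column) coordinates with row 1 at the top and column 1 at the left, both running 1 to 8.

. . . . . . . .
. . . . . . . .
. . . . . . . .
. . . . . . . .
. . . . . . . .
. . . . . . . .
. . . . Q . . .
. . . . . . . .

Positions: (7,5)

Branch on row 1: col 1 → 1; col 2 → 0; col 3 → 1; col 4 → 3; col 6 → 3; col 7 → 0; col 8 → 0.
Sum: 1 + 0 + 1 + 3 + 3 + 0 + 0 = 8.

8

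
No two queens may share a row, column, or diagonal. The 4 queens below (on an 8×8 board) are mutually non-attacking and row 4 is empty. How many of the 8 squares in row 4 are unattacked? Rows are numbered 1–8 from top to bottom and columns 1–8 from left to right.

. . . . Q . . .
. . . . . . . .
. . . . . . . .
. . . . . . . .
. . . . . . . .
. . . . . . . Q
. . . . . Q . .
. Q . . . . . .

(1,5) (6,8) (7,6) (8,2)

(1,5) attacks row 4 at column 5 and diagonals 2, 8.
(6,8) attacks row 4 at column 8 and diagonals 6.
(7,6) attacks row 4 at column 6 and diagonals 3.
(8,2) attacks row 4 at column 2 and diagonals 6.
Attacked columns: {2, 3, 5, 6, 8}. Safe: {1, 4, 7}.

3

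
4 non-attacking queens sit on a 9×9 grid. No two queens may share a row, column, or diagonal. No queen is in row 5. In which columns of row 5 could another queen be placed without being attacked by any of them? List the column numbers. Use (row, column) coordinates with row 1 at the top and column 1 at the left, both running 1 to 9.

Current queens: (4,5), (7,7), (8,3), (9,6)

columns 1, 8

(4,5) attacks row 5 at column 5 and diagonals 4, 6.
(7,7) attacks row 5 at column 7 and diagonals 5, 9.
(8,3) attacks row 5 at column 3 and diagonals 6.
(9,6) attacks row 5 at column 6 and diagonals 2.
Attacked columns: {2, 3, 4, 5, 6, 7, 9}. Safe: {1, 8}.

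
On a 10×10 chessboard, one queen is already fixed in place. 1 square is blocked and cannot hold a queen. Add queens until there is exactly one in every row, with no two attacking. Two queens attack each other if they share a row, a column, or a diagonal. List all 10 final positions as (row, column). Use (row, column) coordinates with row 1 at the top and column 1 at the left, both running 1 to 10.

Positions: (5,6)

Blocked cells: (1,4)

(1,5) (2,7) (3,1) (4,10) (5,6) (6,9) (7,3) (8,8) (9,4) (10,2)

Row 1: attacked by (5,6)→{2,6,10}. Blocked: 4. Safe: 1, 3, 5, 7, 8, 9. Place at column 5.
Row 2: attacked by (1,5)→{4,5,6}; (5,6)→{3,6,9}. Safe: 1, 2, 7, 8, 10. Place at column 7.
Row 3: attacked by (1,5)→{3,5,7}; (2,7)→{6,7,8}; (5,6)→{4,6,8}. Safe: 1, 2, 9, 10. Place at column 1.
Row 4: attacked by (1,5)→{2,5,8}; (2,7)→{5,7,9}; (3,1)→{1,2}; (5,6)→{5,6,7}. Safe: 3, 4, 10. Place at column 10.
Row 6: attacked by (1,5)→{5,10}; (2,7)→{3,7}; (3,1)→{1,4}; (4,10)→{8,10}; (5,6)→{5,6,7}. Safe: 2, 9. Place at column 9.
Row 7: attacked by (1,5)→{5}; (2,7)→{2,7}; (3,1)→{1,5}; (4,10)→{7,10}; (5,6)→{4,6,8}; (6,9)→{8,9,10}. Safe: 3. Place at column 3.
Row 8: attacked by (1,5)→{5}; (2,7)→{1,7}; (3,1)→{1,6}; (4,10)→{6,10}; (5,6)→{3,6,9}; (6,9)→{7,9}; (7,3)→{2,3,4}. Safe: 8. Place at column 8.
Row 9: attacked by (1,5)→{5}; (2,7)→{7}; (3,1)→{1,7}; (4,10)→{5,10}; (5,6)→{2,6,10}; (6,9)→{6,9}; (7,3)→{1,3,5}; (8,8)→{7,8,9}. Safe: 4. Place at column 4.
Row 10: attacked by (1,5)→{5}; (2,7)→{7}; (3,1)→{1,8}; (4,10)→{4,10}; (5,6)→{1,6}; (6,9)→{5,9}; (7,3)→{3,6}; (8,8)→{6,8,10}; (9,4)→{3,4,5}. Safe: 2. Place at column 2.
Columns [5, 7, 1, 10, 6, 9, 3, 8, 4, 2], r−c [-4, -5, 2, -6, -1, -3, 4, 0, 5, 8], r+c [6, 9, 4, 14, 11, 15, 10, 16, 13, 12] are all distinct, so no two queens attack.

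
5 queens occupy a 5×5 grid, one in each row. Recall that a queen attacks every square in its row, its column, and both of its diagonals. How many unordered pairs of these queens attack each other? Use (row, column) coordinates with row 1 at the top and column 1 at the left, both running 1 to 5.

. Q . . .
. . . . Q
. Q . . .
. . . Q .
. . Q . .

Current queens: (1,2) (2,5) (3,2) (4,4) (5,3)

Same column: (1,2)–(3,2) (column 2).
Same diagonal: (4,4)–(5,3) (|4−5| = |4−3| = 1).
Total attacking pairs: 2.

2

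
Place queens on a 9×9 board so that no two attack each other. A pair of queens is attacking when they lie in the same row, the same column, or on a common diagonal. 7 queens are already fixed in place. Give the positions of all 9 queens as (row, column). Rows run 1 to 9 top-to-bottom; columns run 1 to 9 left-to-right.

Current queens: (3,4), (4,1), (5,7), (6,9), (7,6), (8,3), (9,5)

Row 1: attacked by (3,4)→{2,4,6}; (4,1)→{1,4}; (5,7)→{3,7}; (6,9)→{4,9}; (7,6)→{6}; (8,3)→{3}; (9,5)→{5}. Safe: 8. Place at column 8.
Row 2: attacked by (1,8)→{7,8,9}; (3,4)→{3,4,5}; (4,1)→{1,3}; (5,7)→{4,7}; (6,9)→{5,9}; (7,6)→{1,6}; (8,3)→{3,9}; (9,5)→{5}. Safe: 2. Place at column 2.
Columns [8, 2, 4, 1, 7, 9, 6, 3, 5], r−c [-7, 0, -1, 3, -2, -3, 1, 5, 4], r+c [9, 4, 7, 5, 12, 15, 13, 11, 14] are all distinct, so no two queens attack.

(1,8) (2,2) (3,4) (4,1) (5,7) (6,9) (7,6) (8,3) (9,5)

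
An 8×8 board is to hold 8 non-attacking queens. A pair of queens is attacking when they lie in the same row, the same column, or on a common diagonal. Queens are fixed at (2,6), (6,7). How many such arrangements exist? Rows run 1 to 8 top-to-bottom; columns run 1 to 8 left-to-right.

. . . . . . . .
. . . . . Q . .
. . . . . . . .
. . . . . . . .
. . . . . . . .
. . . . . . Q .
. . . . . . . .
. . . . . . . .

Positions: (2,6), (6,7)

3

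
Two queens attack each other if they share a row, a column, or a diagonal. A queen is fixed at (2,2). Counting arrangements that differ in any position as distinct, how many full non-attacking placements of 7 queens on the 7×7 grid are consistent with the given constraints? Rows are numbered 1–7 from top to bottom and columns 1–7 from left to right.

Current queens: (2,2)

4

Branch on row 1: col 4 → 1; col 5 → 1; col 6 → 1; col 7 → 1.
Sum: 1 + 1 + 1 + 1 = 4.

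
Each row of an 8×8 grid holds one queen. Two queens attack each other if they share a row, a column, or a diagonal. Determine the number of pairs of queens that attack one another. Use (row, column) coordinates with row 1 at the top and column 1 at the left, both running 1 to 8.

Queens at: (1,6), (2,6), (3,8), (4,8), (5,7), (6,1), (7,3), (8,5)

6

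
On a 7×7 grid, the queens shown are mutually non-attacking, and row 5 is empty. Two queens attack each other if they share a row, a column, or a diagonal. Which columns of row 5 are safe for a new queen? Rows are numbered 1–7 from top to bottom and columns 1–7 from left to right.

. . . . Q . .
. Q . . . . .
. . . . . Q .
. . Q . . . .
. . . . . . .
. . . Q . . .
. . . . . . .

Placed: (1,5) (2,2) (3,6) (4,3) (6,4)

(1,5) attacks row 5 at column 5 and diagonals 1.
(2,2) attacks row 5 at column 2 and diagonals 5.
(3,6) attacks row 5 at column 6 and diagonals 4.
(4,3) attacks row 5 at column 3 and diagonals 2, 4.
(6,4) attacks row 5 at column 4 and diagonals 3, 5.
Attacked columns: {1, 2, 3, 4, 5, 6}. Safe: {7}.

columns 7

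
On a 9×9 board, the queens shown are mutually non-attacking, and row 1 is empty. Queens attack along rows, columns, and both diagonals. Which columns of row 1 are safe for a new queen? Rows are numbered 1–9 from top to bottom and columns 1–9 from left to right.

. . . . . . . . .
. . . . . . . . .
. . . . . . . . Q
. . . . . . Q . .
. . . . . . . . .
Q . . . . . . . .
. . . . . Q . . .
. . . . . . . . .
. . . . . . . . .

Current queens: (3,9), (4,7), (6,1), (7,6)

columns 2, 3, 5, 8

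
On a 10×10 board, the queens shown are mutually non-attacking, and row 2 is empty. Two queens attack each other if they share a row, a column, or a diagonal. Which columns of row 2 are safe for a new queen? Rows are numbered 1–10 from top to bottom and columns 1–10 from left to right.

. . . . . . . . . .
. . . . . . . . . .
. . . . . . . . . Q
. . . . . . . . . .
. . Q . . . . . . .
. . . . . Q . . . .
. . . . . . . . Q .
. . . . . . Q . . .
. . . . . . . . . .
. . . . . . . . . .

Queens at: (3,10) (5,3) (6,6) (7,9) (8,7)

columns 5, 8

(3,10) attacks row 2 at column 10 and diagonals 9.
(5,3) attacks row 2 at column 3 and diagonals 6.
(6,6) attacks row 2 at column 6 and diagonals 2, 10.
(7,9) attacks row 2 at column 9 and diagonals 4.
(8,7) attacks row 2 at column 7 and diagonals 1.
Attacked columns: {1, 2, 3, 4, 6, 7, 9, 10}. Safe: {5, 8}.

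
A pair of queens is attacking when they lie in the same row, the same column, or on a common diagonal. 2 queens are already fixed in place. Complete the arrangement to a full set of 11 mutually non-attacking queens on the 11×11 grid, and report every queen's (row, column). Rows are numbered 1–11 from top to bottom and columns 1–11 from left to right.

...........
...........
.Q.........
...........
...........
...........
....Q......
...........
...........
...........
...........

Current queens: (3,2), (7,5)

Row 1: attacked by (3,2)→{2,4}; (7,5)→{5,11}. Safe: 1, 3, 6, 7, 8, 9, 10. Place at column 10.
Row 2: attacked by (1,10)→{9,10,11}; (3,2)→{1,2,3}; (7,5)→{5,10}. Safe: 4, 6, 7, 8. Place at column 7.
Row 4: attacked by (1,10)→{7,10}; (2,7)→{5,7,9}; (3,2)→{1,2,3}; (7,5)→{2,5,8}. Safe: 4, 6, 11. Place at column 6.
Row 5: attacked by (1,10)→{6,10}; (2,7)→{4,7,10}; (3,2)→{2,4}; (4,6)→{5,6,7}; (7,5)→{3,5,7}. Safe: 1, 8, 9, 11. Place at column 1.
Row 6: attacked by (1,10)→{5,10}; (2,7)→{3,7,11}; (3,2)→{2,5}; (4,6)→{4,6,8}; (5,1)→{1,2}; (7,5)→{4,5,6}. Safe: 9. Place at column 9.
Row 8: attacked by (1,10)→{3,10}; (2,7)→{1,7}; (3,2)→{2,7}; (4,6)→{2,6,10}; (5,1)→{1,4}; (6,9)→{7,9,11}; (7,5)→{4,5,6}. Safe: 8. Place at column 8.
Row 9: attacked by (1,10)→{2,10}; (2,7)→{7}; (3,2)→{2,8}; (4,6)→{1,6,11}; (5,1)→{1,5}; (6,9)→{6,9}; (7,5)→{3,5,7}; (8,8)→{7,8,9}. Safe: 4. Place at column 4.
Row 10: attacked by (1,10)→{1,10}; (2,7)→{7}; (3,2)→{2,9}; (4,6)→{6}; (5,1)→{1,6}; (6,9)→{5,9}; (7,5)→{2,5,8}; (8,8)→{6,8,10}; (9,4)→{3,4,5}. Safe: 11. Place at column 11.
Row 11: attacked by (1,10)→{10}; (2,7)→{7}; (3,2)→{2,10}; (4,6)→{6}; (5,1)→{1,7}; (6,9)→{4,9}; (7,5)→{1,5,9}; (8,8)→{5,8,11}; (9,4)→{2,4,6}; (10,11)→{10,11}. Safe: 3. Place at column 3.
Columns [10, 7, 2, 6, 1, 9, 5, 8, 4, 11, 3], r−c [-9, -5, 1, -2, 4, -3, 2, 0, 5, -1, 8], r+c [11, 9, 5, 10, 6, 15, 12, 16, 13, 21, 14] are all distinct, so no two queens attack.

(1,10) (2,7) (3,2) (4,6) (5,1) (6,9) (7,5) (8,8) (9,4) (10,11) (11,3)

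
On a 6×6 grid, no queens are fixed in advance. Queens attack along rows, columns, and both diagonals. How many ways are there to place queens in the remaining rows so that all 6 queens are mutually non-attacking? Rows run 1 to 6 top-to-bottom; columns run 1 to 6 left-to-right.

4

Branch on row 1: col 1 → 0; col 2 → 1; col 3 → 1; col 4 → 1; col 5 → 1; col 6 → 0.
Sum: 0 + 1 + 1 + 1 + 1 + 0 = 4.
(This is the classic 6-queens count.)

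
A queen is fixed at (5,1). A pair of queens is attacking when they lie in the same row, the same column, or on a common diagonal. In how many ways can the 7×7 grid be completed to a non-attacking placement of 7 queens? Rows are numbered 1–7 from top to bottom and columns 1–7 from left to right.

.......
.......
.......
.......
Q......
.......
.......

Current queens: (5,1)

Branch on row 1: col 2 → 2; col 3 → 1; col 4 → 0; col 6 → 2; col 7 → 1.
Sum: 2 + 1 + 0 + 2 + 1 = 6.

6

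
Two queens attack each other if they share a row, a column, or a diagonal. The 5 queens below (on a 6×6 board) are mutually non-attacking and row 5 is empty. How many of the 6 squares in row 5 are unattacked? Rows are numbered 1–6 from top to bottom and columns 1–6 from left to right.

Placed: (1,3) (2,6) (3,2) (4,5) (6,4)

(1,3) attacks row 5 at column 3.
(2,6) attacks row 5 at column 6 and diagonals 3.
(3,2) attacks row 5 at column 2 and diagonals 4.
(4,5) attacks row 5 at column 5 and diagonals 4, 6.
(6,4) attacks row 5 at column 4 and diagonals 3, 5.
Attacked columns: {2, 3, 4, 5, 6}. Safe: {1}.

1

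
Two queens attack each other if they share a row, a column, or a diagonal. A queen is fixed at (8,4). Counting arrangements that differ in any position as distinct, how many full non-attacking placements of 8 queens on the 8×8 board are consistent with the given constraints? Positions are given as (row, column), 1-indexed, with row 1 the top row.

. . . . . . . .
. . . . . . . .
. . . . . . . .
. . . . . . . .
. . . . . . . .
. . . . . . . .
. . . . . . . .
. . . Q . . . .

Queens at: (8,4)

Branch on row 1: col 1 → 1; col 2 → 3; col 3 → 3; col 5 → 3; col 6 → 4; col 7 → 3; col 8 → 1.
Sum: 1 + 3 + 3 + 3 + 4 + 3 + 1 = 18.

18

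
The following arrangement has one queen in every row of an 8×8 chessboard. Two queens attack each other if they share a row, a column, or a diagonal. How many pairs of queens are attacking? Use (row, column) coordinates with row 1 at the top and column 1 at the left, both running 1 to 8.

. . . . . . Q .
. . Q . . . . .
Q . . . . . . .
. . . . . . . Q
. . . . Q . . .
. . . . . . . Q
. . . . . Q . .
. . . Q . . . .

2

Same column: (4,8)–(6,8) (column 8).
Same diagonal: (4,8)–(8,4) (|4−8| = |8−4| = 4).
Total attacking pairs: 2.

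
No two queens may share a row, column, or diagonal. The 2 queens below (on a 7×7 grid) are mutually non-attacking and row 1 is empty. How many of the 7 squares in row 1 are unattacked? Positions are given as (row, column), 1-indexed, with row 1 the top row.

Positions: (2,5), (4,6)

3

(2,5) attacks row 1 at column 5 and diagonals 4, 6.
(4,6) attacks row 1 at column 6 and diagonals 3.
Attacked columns: {3, 4, 5, 6}. Safe: {1, 2, 7}.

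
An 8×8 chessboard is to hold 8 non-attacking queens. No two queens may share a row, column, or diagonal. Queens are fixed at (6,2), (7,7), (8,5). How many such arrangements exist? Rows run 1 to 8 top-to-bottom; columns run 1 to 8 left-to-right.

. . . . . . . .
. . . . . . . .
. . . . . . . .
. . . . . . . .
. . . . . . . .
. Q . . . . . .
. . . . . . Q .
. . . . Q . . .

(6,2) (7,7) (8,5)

Branch on row 1: col 3 → 0; col 4 → 1; col 6 → 1; col 8 → 1.
Sum: 0 + 1 + 1 + 1 = 3.

3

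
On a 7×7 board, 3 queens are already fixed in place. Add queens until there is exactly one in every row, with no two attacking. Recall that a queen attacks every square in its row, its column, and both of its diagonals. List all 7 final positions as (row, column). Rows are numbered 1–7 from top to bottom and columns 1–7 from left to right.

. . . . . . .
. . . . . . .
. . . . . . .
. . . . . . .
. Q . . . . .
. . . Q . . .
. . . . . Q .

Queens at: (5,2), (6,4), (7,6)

Row 1: attacked by (5,2)→{2,6}; (6,4)→{4}; (7,6)→{6}. Safe: 1, 3, 5, 7. Place at column 1.
Row 2: attacked by (1,1)→{1,2}; (5,2)→{2,5}; (6,4)→{4}; (7,6)→{1,6}. Safe: 3, 7. Place at column 3.
Row 3: attacked by (1,1)→{1,3}; (2,3)→{2,3,4}; (5,2)→{2,4}; (6,4)→{1,4,7}; (7,6)→{2,6}. Safe: 5. Place at column 5.
Row 4: attacked by (1,1)→{1,4}; (2,3)→{1,3,5}; (3,5)→{4,5,6}; (5,2)→{1,2,3}; (6,4)→{2,4,6}; (7,6)→{3,6}. Safe: 7. Place at column 7.
Columns [1, 3, 5, 7, 2, 4, 6], r−c [0, -1, -2, -3, 3, 2, 1], r+c [2, 5, 8, 11, 7, 10, 13] are all distinct, so no two queens attack.

(1,1) (2,3) (3,5) (4,7) (5,2) (6,4) (7,6)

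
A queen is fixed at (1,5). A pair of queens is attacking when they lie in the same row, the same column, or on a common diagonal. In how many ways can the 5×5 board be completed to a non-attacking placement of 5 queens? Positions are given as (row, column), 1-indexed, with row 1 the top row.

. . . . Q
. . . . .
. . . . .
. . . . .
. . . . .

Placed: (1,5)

2

Branch on row 2: col 1 → 0; col 2 → 1; col 3 → 1.
Sum: 0 + 1 + 1 = 2.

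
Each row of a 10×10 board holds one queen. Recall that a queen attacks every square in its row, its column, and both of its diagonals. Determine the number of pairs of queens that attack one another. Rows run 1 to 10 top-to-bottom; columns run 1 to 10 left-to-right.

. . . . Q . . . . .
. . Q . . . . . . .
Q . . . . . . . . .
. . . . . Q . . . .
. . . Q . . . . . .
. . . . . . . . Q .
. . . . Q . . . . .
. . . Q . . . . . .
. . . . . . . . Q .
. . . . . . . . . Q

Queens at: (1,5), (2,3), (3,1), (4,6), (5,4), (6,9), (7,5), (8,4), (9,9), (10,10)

6

Same column: (1,5)–(7,5) (column 5); (5,4)–(8,4) (column 4); (6,9)–(9,9) (column 9).
Same diagonal: (3,1)–(7,5) (|3−7| = |1−5| = 4); (7,5)–(8,4) (|7−8| = |5−4| = 1); (9,9)–(10,10) (|9−10| = |9−10| = 1).
Total attacking pairs: 6.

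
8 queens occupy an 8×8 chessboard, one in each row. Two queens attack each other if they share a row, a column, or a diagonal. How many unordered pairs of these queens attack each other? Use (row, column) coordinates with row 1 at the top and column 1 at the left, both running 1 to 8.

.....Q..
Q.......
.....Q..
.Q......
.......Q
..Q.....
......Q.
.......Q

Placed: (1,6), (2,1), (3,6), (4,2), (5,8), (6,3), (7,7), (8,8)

Same column: (1,6)–(3,6) (column 6); (5,8)–(8,8) (column 8).
Same diagonal: (3,6)–(5,8) (|3−5| = |6−8| = 2); (3,6)–(6,3) (|3−6| = |6−3| = 3); (7,7)–(8,8) (|7−8| = |7−8| = 1).
Total attacking pairs: 5.

5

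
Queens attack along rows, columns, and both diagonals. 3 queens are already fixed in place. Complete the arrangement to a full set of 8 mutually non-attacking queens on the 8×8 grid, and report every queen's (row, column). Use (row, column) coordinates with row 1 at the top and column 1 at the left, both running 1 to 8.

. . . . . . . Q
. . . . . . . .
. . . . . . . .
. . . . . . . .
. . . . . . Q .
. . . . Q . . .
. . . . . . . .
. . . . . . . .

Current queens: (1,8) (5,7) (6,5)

(1,8) (2,2) (3,4) (4,1) (5,7) (6,5) (7,3) (8,6)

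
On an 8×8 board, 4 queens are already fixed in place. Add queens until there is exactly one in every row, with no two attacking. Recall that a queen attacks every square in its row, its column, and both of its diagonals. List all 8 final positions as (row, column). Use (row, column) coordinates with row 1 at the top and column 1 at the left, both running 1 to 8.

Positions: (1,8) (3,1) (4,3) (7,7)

(1,8) (2,4) (3,1) (4,3) (5,6) (6,2) (7,7) (8,5)

Row 2: attacked by (1,8)→{7,8}; (3,1)→{1,2}; (4,3)→{1,3,5}; (7,7)→{2,7}. Safe: 4, 6. Place at column 4.
Row 5: attacked by (1,8)→{4,8}; (2,4)→{1,4,7}; (3,1)→{1,3}; (4,3)→{2,3,4}; (7,7)→{5,7}. Safe: 6. Place at column 6.
Row 6: attacked by (1,8)→{3,8}; (2,4)→{4,8}; (3,1)→{1,4}; (4,3)→{1,3,5}; (5,6)→{5,6,7}; (7,7)→{6,7,8}. Safe: 2. Place at column 2.
Row 8: attacked by (1,8)→{1,8}; (2,4)→{4}; (3,1)→{1,6}; (4,3)→{3,7}; (5,6)→{3,6}; (6,2)→{2,4}; (7,7)→{6,7,8}. Safe: 5. Place at column 5.
Columns [8, 4, 1, 3, 6, 2, 7, 5], r−c [-7, -2, 2, 1, -1, 4, 0, 3], r+c [9, 6, 4, 7, 11, 8, 14, 13] are all distinct, so no two queens attack.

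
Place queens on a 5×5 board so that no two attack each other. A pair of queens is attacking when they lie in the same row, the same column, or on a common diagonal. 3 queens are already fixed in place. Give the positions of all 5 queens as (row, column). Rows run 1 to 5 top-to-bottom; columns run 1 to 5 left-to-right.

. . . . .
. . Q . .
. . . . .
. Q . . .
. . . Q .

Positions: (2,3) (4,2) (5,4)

Row 1: attacked by (2,3)→{2,3,4}; (4,2)→{2,5}; (5,4)→{4}. Safe: 1. Place at column 1.
Row 3: attacked by (1,1)→{1,3}; (2,3)→{2,3,4}; (4,2)→{1,2,3}; (5,4)→{2,4}. Safe: 5. Place at column 5.
Columns [1, 3, 5, 2, 4], r−c [0, -1, -2, 2, 1], r+c [2, 5, 8, 6, 9] are all distinct, so no two queens attack.

(1,1) (2,3) (3,5) (4,2) (5,4)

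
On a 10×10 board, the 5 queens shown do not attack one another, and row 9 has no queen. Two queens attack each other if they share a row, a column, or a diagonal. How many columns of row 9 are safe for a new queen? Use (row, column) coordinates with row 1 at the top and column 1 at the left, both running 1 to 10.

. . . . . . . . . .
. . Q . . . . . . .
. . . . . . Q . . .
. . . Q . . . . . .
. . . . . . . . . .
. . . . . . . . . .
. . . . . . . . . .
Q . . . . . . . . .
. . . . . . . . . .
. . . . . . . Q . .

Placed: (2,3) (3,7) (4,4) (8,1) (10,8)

(2,3) attacks row 9 at column 3 and diagonals 10.
(3,7) attacks row 9 at column 7 and diagonals 1.
(4,4) attacks row 9 at column 4 and diagonals 9.
(8,1) attacks row 9 at column 1 and diagonals 2.
(10,8) attacks row 9 at column 8 and diagonals 7, 9.
Attacked columns: {1, 2, 3, 4, 7, 8, 9, 10}. Safe: {5, 6}.

2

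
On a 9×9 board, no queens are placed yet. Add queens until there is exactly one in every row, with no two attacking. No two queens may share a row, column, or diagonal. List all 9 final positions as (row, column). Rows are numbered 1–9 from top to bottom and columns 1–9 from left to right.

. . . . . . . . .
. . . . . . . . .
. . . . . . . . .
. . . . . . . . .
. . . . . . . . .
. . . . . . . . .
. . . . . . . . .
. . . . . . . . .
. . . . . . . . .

Row 1: Safe: 1, 2, 3, 4, 5, 6, 7, 8, 9. Place at column 9.
Row 2: attacked by (1,9)→{8,9}. Safe: 1, 2, 3, 4, 5, 6, 7. Place at column 3.
Row 3: attacked by (1,9)→{7,9}; (2,3)→{2,3,4}. Safe: 1, 5, 6, 8. Place at column 6.
Row 4: attacked by (1,9)→{6,9}; (2,3)→{1,3,5}; (3,6)→{5,6,7}. Safe: 2, 4, 8. Place at column 2.
Row 5: attacked by (1,9)→{5,9}; (2,3)→{3,6}; (3,6)→{4,6,8}; (4,2)→{1,2,3}. Safe: 7. Place at column 7.
Row 6: attacked by (1,9)→{4,9}; (2,3)→{3,7}; (3,6)→{3,6,9}; (4,2)→{2,4}; (5,7)→{6,7,8}. Safe: 1, 5. Place at column 5.
Row 7: attacked by (1,9)→{3,9}; (2,3)→{3,8}; (3,6)→{2,6}; (4,2)→{2,5}; (5,7)→{5,7,9}; (6,5)→{4,5,6}. Safe: 1. Place at column 1.
Row 8: attacked by (1,9)→{2,9}; (2,3)→{3,9}; (3,6)→{1,6}; (4,2)→{2,6}; (5,7)→{4,7}; (6,5)→{3,5,7}; (7,1)→{1,2}. Safe: 8. Place at column 8.
Row 9: attacked by (1,9)→{1,9}; (2,3)→{3}; (3,6)→{6}; (4,2)→{2,7}; (5,7)→{3,7}; (6,5)→{2,5,8}; (7,1)→{1,3}; (8,8)→{7,8,9}. Safe: 4. Place at column 4.
Columns [9, 3, 6, 2, 7, 5, 1, 8, 4], r−c [-8, -1, -3, 2, -2, 1, 6, 0, 5], r+c [10, 5, 9, 6, 12, 11, 8, 16, 13] are all distinct, so no two queens attack.

(1,9) (2,3) (3,6) (4,2) (5,7) (6,5) (7,1) (8,8) (9,4)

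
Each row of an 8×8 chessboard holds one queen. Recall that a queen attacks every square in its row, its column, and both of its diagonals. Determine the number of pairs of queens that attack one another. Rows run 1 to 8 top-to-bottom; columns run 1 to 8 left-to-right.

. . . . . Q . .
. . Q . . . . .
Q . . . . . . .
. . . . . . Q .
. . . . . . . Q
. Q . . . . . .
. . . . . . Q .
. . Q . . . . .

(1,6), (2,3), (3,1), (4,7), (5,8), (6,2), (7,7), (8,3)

4

Same column: (2,3)–(8,3) (column 3); (4,7)–(7,7) (column 7).
Same diagonal: (4,7)–(5,8) (|4−5| = |7−8| = 1); (4,7)–(8,3) (|4−8| = |7−3| = 4).
Total attacking pairs: 4.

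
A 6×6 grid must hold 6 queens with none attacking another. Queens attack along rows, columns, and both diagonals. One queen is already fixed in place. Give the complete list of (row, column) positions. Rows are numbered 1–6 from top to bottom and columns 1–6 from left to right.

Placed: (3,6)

(1,2) (2,4) (3,6) (4,1) (5,3) (6,5)

Row 1: attacked by (3,6)→{4,6}. Safe: 1, 2, 3, 5. Place at column 2.
Row 2: attacked by (1,2)→{1,2,3}; (3,6)→{5,6}. Safe: 4. Place at column 4.
Row 4: attacked by (1,2)→{2,5}; (2,4)→{2,4,6}; (3,6)→{5,6}. Safe: 1, 3. Place at column 1.
Row 5: attacked by (1,2)→{2,6}; (2,4)→{1,4}; (3,6)→{4,6}; (4,1)→{1,2}. Safe: 3, 5. Place at column 3.
Row 6: attacked by (1,2)→{2}; (2,4)→{4}; (3,6)→{3,6}; (4,1)→{1,3}; (5,3)→{2,3,4}. Safe: 5. Place at column 5.
Columns [2, 4, 6, 1, 3, 5], r−c [-1, -2, -3, 3, 2, 1], r+c [3, 6, 9, 5, 8, 11] are all distinct, so no two queens attack.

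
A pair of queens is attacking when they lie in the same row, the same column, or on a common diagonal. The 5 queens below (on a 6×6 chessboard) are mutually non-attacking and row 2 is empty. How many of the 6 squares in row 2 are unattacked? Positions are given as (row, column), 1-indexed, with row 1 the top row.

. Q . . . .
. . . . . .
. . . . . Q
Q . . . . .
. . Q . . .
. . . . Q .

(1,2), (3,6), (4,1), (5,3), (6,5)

(1,2) attacks row 2 at column 2 and diagonals 1, 3.
(3,6) attacks row 2 at column 6 and diagonals 5.
(4,1) attacks row 2 at column 1 and diagonals 3.
(5,3) attacks row 2 at column 3 and diagonals 6.
(6,5) attacks row 2 at column 5 and diagonals 1.
Attacked columns: {1, 2, 3, 5, 6}. Safe: {4}.

1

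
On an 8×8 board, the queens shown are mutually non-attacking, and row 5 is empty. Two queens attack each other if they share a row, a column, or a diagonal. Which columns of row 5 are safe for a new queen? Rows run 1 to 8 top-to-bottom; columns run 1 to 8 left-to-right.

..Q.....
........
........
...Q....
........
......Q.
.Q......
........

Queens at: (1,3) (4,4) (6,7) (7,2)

(1,3) attacks row 5 at column 3 and diagonals 7.
(4,4) attacks row 5 at column 4 and diagonals 3, 5.
(6,7) attacks row 5 at column 7 and diagonals 6, 8.
(7,2) attacks row 5 at column 2 and diagonals 4.
Attacked columns: {2, 3, 4, 5, 6, 7, 8}. Safe: {1}.

columns 1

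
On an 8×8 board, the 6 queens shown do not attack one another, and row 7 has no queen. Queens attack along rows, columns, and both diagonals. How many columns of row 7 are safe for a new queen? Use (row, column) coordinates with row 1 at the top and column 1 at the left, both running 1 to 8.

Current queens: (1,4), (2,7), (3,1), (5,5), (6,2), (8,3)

(1,4) attacks row 7 at column 4.
(2,7) attacks row 7 at column 7 and diagonals 2.
(3,1) attacks row 7 at column 1 and diagonals 5.
(5,5) attacks row 7 at column 5 and diagonals 3, 7.
(6,2) attacks row 7 at column 2 and diagonals 1, 3.
(8,3) attacks row 7 at column 3 and diagonals 2, 4.
Attacked columns: {1, 2, 3, 4, 5, 7}. Safe: {6, 8}.

2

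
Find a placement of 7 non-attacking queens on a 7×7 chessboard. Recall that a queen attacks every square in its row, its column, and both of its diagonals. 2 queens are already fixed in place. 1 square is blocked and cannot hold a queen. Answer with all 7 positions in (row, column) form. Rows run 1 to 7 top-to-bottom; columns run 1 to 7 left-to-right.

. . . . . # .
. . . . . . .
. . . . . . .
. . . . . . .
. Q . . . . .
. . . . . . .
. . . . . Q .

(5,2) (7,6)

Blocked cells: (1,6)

(1,1) (2,3) (3,5) (4,7) (5,2) (6,4) (7,6)

Row 1: attacked by (5,2)→{2,6}; (7,6)→{6}. Blocked: 6. Safe: 1, 3, 4, 5, 7. Place at column 1.
Row 2: attacked by (1,1)→{1,2}; (5,2)→{2,5}; (7,6)→{1,6}. Safe: 3, 4, 7. Place at column 3.
Row 3: attacked by (1,1)→{1,3}; (2,3)→{2,3,4}; (5,2)→{2,4}; (7,6)→{2,6}. Safe: 5, 7. Place at column 5.
Row 4: attacked by (1,1)→{1,4}; (2,3)→{1,3,5}; (3,5)→{4,5,6}; (5,2)→{1,2,3}; (7,6)→{3,6}. Safe: 7. Place at column 7.
Row 6: attacked by (1,1)→{1,6}; (2,3)→{3,7}; (3,5)→{2,5}; (4,7)→{5,7}; (5,2)→{1,2,3}; (7,6)→{5,6,7}. Safe: 4. Place at column 4.
Columns [1, 3, 5, 7, 2, 4, 6], r−c [0, -1, -2, -3, 3, 2, 1], r+c [2, 5, 8, 11, 7, 10, 13] are all distinct, so no two queens attack.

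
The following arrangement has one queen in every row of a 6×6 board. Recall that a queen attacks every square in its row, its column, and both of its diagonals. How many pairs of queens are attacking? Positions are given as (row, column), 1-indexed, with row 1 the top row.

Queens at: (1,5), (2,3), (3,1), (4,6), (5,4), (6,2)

0

All columns are distinct and no two queens satisfy |Δrow| = |Δcol|, so no pair attacks.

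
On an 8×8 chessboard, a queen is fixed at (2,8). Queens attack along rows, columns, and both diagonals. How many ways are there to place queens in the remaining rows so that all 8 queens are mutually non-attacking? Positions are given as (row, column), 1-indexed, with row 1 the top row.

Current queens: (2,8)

Branch on row 1: col 1 → 0; col 2 → 1; col 3 → 1; col 4 → 3; col 5 → 2; col 6 → 1.
Sum: 0 + 1 + 1 + 3 + 2 + 1 = 8.

8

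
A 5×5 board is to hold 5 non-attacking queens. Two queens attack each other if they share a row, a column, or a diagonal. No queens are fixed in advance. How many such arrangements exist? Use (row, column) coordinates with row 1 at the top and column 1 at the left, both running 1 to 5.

10

Branch on row 1: col 1 → 2; col 2 → 2; col 3 → 2; col 4 → 2; col 5 → 2.
Sum: 2 + 2 + 2 + 2 + 2 = 10.
(This is the classic 5-queens count.)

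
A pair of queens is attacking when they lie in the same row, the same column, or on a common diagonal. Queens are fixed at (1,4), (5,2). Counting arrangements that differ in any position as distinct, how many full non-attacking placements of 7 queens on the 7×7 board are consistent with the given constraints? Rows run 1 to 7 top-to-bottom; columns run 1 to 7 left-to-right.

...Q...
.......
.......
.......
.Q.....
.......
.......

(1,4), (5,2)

Branch on row 2: col 1 → 1; col 6 → 0; col 7 → 1.
Sum: 1 + 0 + 1 = 2.

2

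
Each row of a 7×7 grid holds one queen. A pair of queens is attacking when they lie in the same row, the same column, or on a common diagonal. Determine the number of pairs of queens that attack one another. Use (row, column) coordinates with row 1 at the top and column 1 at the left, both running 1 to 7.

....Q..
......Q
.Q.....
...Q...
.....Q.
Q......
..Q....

0

All columns are distinct and no two queens satisfy |Δrow| = |Δcol|, so no pair attacks.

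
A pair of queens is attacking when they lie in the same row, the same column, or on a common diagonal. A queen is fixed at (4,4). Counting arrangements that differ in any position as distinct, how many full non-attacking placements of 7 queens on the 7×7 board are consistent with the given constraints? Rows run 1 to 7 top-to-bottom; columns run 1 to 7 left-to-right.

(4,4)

8

Branch on row 1: col 2 → 2; col 3 → 2; col 5 → 2; col 6 → 2.
Sum: 2 + 2 + 2 + 2 = 8.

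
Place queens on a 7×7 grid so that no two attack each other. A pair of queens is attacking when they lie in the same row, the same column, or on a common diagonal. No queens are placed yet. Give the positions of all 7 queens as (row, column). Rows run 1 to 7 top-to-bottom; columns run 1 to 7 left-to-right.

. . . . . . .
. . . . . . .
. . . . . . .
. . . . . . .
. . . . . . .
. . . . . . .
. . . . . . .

Row 1: Safe: 1, 2, 3, 4, 5, 6, 7. Place at column 4.
Row 2: attacked by (1,4)→{3,4,5}. Safe: 1, 2, 6, 7. Place at column 1.
Row 3: attacked by (1,4)→{2,4,6}; (2,1)→{1,2}. Safe: 3, 5, 7. Place at column 5.
Row 4: attacked by (1,4)→{1,4,7}; (2,1)→{1,3}; (3,5)→{4,5,6}. Safe: 2. Place at column 2.
Row 5: attacked by (1,4)→{4}; (2,1)→{1,4}; (3,5)→{3,5,7}; (4,2)→{1,2,3}. Safe: 6. Place at column 6.
Row 6: attacked by (1,4)→{4}; (2,1)→{1,5}; (3,5)→{2,5}; (4,2)→{2,4}; (5,6)→{5,6,7}. Safe: 3. Place at column 3.
Row 7: attacked by (1,4)→{4}; (2,1)→{1,6}; (3,5)→{1,5}; (4,2)→{2,5}; (5,6)→{4,6}; (6,3)→{2,3,4}. Safe: 7. Place at column 7.
Columns [4, 1, 5, 2, 6, 3, 7], r−c [-3, 1, -2, 2, -1, 3, 0], r+c [5, 3, 8, 6, 11, 9, 14] are all distinct, so no two queens attack.

(1,4) (2,1) (3,5) (4,2) (5,6) (6,3) (7,7)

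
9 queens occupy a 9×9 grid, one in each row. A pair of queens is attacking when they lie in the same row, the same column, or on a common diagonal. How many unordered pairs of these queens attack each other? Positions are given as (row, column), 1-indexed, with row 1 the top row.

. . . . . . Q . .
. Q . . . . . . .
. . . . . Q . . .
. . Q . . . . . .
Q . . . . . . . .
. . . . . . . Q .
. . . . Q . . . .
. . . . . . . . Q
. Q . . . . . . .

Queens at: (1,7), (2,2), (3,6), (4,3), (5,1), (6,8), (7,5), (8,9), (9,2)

1

Same column: (2,2)–(9,2) (column 2).
Total attacking pairs: 1.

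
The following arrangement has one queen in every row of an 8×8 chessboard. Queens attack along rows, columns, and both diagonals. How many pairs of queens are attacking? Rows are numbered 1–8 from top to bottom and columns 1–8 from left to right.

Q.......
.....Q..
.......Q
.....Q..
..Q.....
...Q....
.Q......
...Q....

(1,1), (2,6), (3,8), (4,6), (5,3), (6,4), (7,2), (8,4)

Same column: (2,6)–(4,6) (column 6); (6,4)–(8,4) (column 4).
Same diagonal: (2,6)–(5,3) (|2−5| = |6−3| = 3); (4,6)–(6,4) (|4−6| = |6−4| = 2); (5,3)–(6,4) (|5−6| = |3−4| = 1).
Total attacking pairs: 5.

5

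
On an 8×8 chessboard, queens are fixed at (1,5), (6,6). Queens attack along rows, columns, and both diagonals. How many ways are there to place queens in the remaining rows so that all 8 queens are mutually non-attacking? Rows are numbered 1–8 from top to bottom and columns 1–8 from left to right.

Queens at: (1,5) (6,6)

2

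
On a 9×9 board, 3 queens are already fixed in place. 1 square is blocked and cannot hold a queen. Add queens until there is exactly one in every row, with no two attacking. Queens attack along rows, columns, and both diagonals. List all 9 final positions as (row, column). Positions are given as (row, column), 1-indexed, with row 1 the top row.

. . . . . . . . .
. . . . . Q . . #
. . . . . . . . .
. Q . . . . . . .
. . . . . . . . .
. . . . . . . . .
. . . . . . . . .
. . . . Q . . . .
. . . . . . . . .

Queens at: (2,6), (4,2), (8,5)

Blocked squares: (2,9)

Row 1: attacked by (2,6)→{5,6,7}; (4,2)→{2,5}; (8,5)→{5}. Safe: 1, 3, 4, 8, 9. Place at column 9.
Row 3: attacked by (1,9)→{7,9}; (2,6)→{5,6,7}; (4,2)→{1,2,3}; (8,5)→{5}. Safe: 4, 8. Place at column 8.
Row 5: attacked by (1,9)→{5,9}; (2,6)→{3,6,9}; (3,8)→{6,8}; (4,2)→{1,2,3}; (8,5)→{2,5,8}. Safe: 4, 7. Place at column 4.
Row 6: attacked by (1,9)→{4,9}; (2,6)→{2,6}; (3,8)→{5,8}; (4,2)→{2,4}; (5,4)→{3,4,5}; (8,5)→{3,5,7}. Safe: 1. Place at column 1.
Row 7: attacked by (1,9)→{3,9}; (2,6)→{1,6}; (3,8)→{4,8}; (4,2)→{2,5}; (5,4)→{2,4,6}; (6,1)→{1,2}; (8,5)→{4,5,6}. Safe: 7. Place at column 7.
Row 9: attacked by (1,9)→{1,9}; (2,6)→{6}; (3,8)→{2,8}; (4,2)→{2,7}; (5,4)→{4,8}; (6,1)→{1,4}; (7,7)→{5,7,9}; (8,5)→{4,5,6}. Safe: 3. Place at column 3.
Columns [9, 6, 8, 2, 4, 1, 7, 5, 3], r−c [-8, -4, -5, 2, 1, 5, 0, 3, 6], r+c [10, 8, 11, 6, 9, 7, 14, 13, 12] are all distinct, so no two queens attack.

(1,9) (2,6) (3,8) (4,2) (5,4) (6,1) (7,7) (8,5) (9,3)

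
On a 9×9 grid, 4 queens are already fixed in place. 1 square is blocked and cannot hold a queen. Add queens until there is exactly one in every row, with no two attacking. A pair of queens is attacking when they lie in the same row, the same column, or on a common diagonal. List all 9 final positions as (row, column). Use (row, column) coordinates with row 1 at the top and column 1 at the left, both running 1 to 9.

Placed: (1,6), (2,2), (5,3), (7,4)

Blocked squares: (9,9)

(1,6) (2,2) (3,9) (4,5) (5,3) (6,8) (7,4) (8,7) (9,1)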